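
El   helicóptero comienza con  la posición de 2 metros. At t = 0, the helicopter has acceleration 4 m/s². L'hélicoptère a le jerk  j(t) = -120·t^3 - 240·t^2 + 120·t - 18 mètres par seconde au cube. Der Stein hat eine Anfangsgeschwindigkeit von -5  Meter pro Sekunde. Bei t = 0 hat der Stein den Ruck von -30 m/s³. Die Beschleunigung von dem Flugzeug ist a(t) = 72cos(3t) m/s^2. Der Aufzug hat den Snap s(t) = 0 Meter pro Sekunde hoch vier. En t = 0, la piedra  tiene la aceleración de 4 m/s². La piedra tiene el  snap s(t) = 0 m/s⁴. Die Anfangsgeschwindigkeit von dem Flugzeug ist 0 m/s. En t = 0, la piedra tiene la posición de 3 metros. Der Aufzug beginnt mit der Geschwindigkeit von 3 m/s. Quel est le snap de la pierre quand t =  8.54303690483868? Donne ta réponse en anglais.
Using s(t) = 0 and substituting t = 8.54303690483868, we find s = 0.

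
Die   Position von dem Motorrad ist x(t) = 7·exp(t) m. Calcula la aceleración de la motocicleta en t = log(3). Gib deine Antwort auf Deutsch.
Ausgehend von der Position x(t) = 7·exp(t), nehmen wir 2 Ableitungen. Mit d/dt von x(t) finden wir v(t) = 7·exp(t). Durch Ableiten von der Geschwindigkeit erhalten wir die Beschleunigung: a(t) = 7·exp(t). Mit a(t) = 7·exp(t) und Einsetzen von t = log(3), finden wir a = 21.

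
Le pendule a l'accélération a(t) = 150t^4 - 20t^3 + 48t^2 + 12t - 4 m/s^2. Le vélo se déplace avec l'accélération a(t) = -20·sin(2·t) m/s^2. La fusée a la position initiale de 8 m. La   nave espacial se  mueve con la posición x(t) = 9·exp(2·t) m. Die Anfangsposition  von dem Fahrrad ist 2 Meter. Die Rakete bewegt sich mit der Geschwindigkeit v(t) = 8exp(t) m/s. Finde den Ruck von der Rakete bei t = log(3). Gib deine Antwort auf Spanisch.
Para resolver esto, necesitamos tomar 2 derivadas de nuestra ecuación de la velocidad v(t) = 8·exp(t). Tomando d/dt de v(t), encontramos a(t) = 8·exp(t). La derivada de la aceleración da la sacudida: j(t) = 8·exp(t). De la ecuación de la sacudida j(t) = 8·exp(t), sustituimos t = log(3) para obtener j = 24.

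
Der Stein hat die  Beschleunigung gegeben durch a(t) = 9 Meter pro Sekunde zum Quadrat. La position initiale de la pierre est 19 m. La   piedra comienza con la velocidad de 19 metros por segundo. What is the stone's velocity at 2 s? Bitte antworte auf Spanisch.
Debemos encontrar la antiderivada de nuestra ecuación de la aceleración a(t) = 9 1 vez. Integrando la aceleración y usando la condición inicial v(0) = 19, obtenemos v(t) = 9·t + 19. Tenemos la velocidad v(t) = 9·t + 19. Sustituyendo t = 2: v(2) = 37.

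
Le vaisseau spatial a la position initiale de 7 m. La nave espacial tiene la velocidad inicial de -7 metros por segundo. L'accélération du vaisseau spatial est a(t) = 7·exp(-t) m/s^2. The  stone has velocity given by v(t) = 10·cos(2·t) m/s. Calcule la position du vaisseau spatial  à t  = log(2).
Pour résoudre ceci, nous devons prendre 2 intégrales de notre équation de l'accélération a(t) = 7·exp(-t). La primitive de l'accélération, avec v(0) = -7, donne la vitesse: v(t) = -7·exp(-t). En intégrant la vitesse et en utilisant la condition initiale x(0) = 7, nous obtenons x(t) = 7·exp(-t). En utilisant x(t) = 7·exp(-t) et en substituant t = log(2), nous trouvons x = 7/2.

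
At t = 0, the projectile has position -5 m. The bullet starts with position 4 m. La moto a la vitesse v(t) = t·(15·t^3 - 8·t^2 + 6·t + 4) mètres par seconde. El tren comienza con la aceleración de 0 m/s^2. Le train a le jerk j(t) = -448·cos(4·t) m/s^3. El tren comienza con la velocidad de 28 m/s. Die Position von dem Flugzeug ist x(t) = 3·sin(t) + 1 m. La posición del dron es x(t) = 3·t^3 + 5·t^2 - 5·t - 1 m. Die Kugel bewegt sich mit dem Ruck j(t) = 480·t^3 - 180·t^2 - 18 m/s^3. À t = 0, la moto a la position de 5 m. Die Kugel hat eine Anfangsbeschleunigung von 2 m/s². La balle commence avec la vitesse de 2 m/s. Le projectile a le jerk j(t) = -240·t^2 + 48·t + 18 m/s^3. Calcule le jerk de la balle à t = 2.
Nous avons le jerk j(t) = 480·t^3 - 180·t^2 - 18. En substituant t = 2: j(2) = 3102.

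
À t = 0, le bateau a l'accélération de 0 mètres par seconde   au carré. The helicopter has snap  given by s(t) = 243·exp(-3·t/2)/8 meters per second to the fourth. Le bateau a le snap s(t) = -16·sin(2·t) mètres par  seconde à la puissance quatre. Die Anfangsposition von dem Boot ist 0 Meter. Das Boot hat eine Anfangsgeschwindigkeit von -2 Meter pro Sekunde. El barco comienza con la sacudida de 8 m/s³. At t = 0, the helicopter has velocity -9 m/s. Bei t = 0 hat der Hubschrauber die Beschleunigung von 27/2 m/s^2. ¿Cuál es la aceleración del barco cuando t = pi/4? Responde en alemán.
Ausgehend von dem Snap s(t) = -16·sin(2·t), nehmen wir 2 Integrale. Die Stammfunktion von dem Snap, mit j(0) = 8, ergibt den Ruck: j(t) = 8·cos(2·t). Mit ∫j(t)dt und Anwendung von a(0) = 0, finden wir a(t) = 4·sin(2·t). Wir haben die Beschleunigung a(t) = 4·sin(2·t). Durch Einsetzen von t = pi/4: a(pi/4) = 4.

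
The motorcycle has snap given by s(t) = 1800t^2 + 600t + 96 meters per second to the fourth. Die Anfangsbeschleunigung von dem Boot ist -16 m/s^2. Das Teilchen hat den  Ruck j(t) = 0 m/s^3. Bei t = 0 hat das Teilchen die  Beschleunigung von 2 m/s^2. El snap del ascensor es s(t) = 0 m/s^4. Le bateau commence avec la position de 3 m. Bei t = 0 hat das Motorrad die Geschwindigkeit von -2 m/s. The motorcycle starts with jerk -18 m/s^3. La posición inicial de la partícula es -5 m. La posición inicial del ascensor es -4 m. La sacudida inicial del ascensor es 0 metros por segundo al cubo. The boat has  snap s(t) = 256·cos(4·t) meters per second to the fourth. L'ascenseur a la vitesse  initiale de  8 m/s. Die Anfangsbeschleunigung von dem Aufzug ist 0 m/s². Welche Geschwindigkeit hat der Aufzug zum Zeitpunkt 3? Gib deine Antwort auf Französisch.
Nous devons intégrer notre équation du snap s(t) = 0 3 fois. L'intégrale du snap, avec j(0) = 0, donne le jerk: j(t) = 0. L'intégrale du jerk, avec a(0) = 0, donne l'accélération: a(t) = 0. L'intégrale de l'accélération, avec v(0) = 8, donne la vitesse: v(t) = 8. Nous avons la vitesse v(t) = 8. En substituant t = 3: v(3) = 8.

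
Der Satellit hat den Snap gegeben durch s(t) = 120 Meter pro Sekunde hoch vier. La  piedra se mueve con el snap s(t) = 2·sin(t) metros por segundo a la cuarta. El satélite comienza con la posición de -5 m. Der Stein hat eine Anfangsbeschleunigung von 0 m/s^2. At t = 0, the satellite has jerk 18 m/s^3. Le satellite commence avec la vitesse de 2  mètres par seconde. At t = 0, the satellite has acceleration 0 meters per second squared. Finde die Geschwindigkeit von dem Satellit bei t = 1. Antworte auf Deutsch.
Ausgehend von dem Snap s(t) = 120, nehmen wir 3 Stammfunktionen. Das Integral von dem Snap, mit j(0) = 18, ergibt den Ruck: j(t) = 120·t + 18. Durch Integration von dem Ruck und Verwendung der Anfangsbedingung a(0) = 0, erhalten wir a(t) = 6·t·(10·t + 3). Die Stammfunktion von der Beschleunigung ist die Geschwindigkeit. Mit v(0) = 2 erhalten wir v(t) = 20·t^3 + 9·t^2 + 2. Mit v(t) = 20·t^3 + 9·t^2 + 2 und Einsetzen von t = 1, finden wir v = 31.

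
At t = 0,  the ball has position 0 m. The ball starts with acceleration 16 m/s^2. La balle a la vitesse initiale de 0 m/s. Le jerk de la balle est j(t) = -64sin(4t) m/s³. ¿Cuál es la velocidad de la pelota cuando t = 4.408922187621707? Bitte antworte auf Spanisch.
Debemos encontrar la antiderivada de nuestra ecuación de la sacudida j(t) = -64·sin(4·t) 2 veces. La antiderivada de la sacudida, con a(0) = 16, da la aceleración: a(t) = 16·cos(4·t). La integral de la aceleración, con v(0) = 0, da la velocidad: v(t) = 4·sin(4·t). Tenemos la velocidad v(t) = 4·sin(4·t). Sustituyendo t = 4.408922187621707: v(4.408922187621707) = -3.74789675397721.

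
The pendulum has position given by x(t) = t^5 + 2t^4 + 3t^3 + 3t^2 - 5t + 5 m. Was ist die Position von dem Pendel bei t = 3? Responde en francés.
De l'équation de la position x(t) = t^5 + 2·t^4 + 3·t^3 + 3·t^2 - 5·t + 5, nous substituons t = 3 pour obtenir x = 503.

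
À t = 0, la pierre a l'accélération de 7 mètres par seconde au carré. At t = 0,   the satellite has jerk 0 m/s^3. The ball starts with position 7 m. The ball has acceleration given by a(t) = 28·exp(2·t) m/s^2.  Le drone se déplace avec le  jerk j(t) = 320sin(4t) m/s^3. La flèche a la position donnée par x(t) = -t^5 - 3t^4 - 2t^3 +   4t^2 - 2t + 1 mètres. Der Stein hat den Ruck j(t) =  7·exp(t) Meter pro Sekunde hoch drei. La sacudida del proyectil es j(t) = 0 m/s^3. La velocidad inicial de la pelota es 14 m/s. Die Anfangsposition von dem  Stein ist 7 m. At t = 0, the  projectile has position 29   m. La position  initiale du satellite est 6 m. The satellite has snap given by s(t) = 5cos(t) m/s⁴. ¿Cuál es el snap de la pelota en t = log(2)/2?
Para resolver esto, necesitamos tomar 2 derivadas de nuestra ecuación de la aceleración a(t) = 28·exp(2·t). Tomando d/dt de a(t), encontramos j(t) = 56·exp(2·t). Tomando d/dt de j(t), encontramos s(t) = 112·exp(2·t). Tenemos el snap s(t) = 112·exp(2·t). Sustituyendo t = log(2)/2: s(log(2)/2) = 224.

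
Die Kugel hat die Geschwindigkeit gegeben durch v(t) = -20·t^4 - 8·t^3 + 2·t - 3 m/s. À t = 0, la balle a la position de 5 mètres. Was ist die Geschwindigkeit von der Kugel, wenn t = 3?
Mit v(t) = -20·t^4 - 8·t^3 + 2·t - 3 und Einsetzen von t = 3, finden wir v = -1833.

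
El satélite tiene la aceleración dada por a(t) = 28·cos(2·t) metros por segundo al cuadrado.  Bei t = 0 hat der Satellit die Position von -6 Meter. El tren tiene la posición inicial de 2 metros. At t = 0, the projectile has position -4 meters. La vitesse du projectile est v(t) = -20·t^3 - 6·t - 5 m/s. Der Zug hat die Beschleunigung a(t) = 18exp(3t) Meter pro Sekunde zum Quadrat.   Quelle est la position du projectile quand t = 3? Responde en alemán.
Um dies zu lösen, müssen wir 1 Integral unserer Gleichung für die Geschwindigkeit v(t) = -20·t^3 - 6·t - 5 finden. Die Stammfunktion von der Geschwindigkeit, mit x(0) = -4, ergibt die Position: x(t) = -5·t^4 - 3·t^2 - 5·t - 4. Mit x(t) = -5·t^4 - 3·t^2 - 5·t - 4 und Einsetzen von t = 3, finden wir x = -451.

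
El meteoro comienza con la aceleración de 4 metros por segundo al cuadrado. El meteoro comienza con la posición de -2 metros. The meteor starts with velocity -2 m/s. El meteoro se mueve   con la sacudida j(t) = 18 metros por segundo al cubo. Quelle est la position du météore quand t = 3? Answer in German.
Wir müssen die Stammfunktion unserer Gleichung für den Ruck j(t) = 18 3-mal finden. Das Integral von dem Ruck ist die Beschleunigung. Mit a(0) = 4 erhalten wir a(t) = 18·t + 4. Mit ∫a(t)dt und Anwendung von v(0) = -2, finden wir v(t) = 9·t^2 + 4·t - 2. Mit ∫v(t)dt und Anwendung von x(0) = -2, finden wir x(t) = 3·t^3 + 2·t^2 - 2·t - 2. Mit x(t) = 3·t^3 + 2·t^2 - 2·t - 2 und Einsetzen von t = 3, finden wir x = 91.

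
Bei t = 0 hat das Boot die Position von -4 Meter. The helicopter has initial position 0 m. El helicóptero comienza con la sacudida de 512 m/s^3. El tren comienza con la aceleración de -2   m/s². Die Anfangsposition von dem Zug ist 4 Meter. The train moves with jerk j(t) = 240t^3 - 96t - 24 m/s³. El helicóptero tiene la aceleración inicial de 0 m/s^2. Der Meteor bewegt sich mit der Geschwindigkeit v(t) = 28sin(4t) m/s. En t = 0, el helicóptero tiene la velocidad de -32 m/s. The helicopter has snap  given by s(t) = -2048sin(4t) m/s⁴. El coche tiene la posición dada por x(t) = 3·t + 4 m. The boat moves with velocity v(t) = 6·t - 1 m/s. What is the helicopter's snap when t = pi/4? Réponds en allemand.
Aus der Gleichung für den Snap s(t) = -2048·sin(4·t), setzen wir t = pi/4 ein und erhalten s = 0.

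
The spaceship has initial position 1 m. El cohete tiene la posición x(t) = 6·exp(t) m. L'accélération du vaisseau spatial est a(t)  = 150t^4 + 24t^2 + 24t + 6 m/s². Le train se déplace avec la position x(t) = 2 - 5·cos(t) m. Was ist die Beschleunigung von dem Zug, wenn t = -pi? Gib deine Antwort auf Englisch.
To solve this, we need to take 2 derivatives of our position equation x(t) = 2 - 5·cos(t). Differentiating position, we get velocity: v(t) = 5·sin(t). Differentiating velocity, we get acceleration: a(t) = 5·cos(t). From the given acceleration equation a(t) = 5·cos(t), we substitute t = -pi to get a = -5.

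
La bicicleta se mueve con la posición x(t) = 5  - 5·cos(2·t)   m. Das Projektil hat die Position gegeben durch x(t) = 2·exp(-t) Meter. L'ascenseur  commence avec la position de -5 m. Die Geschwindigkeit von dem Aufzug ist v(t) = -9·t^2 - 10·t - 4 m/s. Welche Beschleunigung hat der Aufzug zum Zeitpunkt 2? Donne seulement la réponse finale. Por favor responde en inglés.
At t = 2, a = -46.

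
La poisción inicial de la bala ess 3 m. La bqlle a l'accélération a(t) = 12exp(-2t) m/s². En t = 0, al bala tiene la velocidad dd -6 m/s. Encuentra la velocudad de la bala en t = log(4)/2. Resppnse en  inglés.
To solve this, we need to take 1 integral of our acceleration equation a(t) = 12·exp(-2·t). The antiderivative of acceleration, with v(0) = -6, gives velocity: v(t) = -6·exp(-2·t). We have velocity v(t) = -6·exp(-2·t). Substituting t = log(4)/2: v(log(4)/2) = -3/2.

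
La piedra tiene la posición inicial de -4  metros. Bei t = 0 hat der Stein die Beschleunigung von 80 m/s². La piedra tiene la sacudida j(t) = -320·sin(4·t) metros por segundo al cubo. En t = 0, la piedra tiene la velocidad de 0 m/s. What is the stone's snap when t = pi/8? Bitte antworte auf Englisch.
We must differentiate our jerk equation j(t) = -320·sin(4·t) 1 time. Taking d/dt of j(t), we find s(t) = -1280·cos(4·t). We have snap s(t) = -1280·cos(4·t). Substituting t = pi/8: s(pi/8) = 0.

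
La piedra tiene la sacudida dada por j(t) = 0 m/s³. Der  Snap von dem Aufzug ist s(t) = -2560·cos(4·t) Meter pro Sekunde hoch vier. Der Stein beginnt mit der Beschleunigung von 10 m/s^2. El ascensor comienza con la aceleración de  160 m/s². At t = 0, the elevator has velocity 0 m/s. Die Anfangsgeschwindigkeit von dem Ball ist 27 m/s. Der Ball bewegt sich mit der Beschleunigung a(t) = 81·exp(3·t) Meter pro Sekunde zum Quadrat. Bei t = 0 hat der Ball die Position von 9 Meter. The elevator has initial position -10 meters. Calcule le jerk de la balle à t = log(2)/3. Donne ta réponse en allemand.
Wir müssen unsere Gleichung für die Beschleunigung a(t) = 81·exp(3·t) 1-mal ableiten. Durch Ableiten von der Beschleunigung erhalten wir den Ruck: j(t) = 243·exp(3·t). Mit j(t) = 243·exp(3·t) und Einsetzen von t = log(2)/3, finden wir j = 486.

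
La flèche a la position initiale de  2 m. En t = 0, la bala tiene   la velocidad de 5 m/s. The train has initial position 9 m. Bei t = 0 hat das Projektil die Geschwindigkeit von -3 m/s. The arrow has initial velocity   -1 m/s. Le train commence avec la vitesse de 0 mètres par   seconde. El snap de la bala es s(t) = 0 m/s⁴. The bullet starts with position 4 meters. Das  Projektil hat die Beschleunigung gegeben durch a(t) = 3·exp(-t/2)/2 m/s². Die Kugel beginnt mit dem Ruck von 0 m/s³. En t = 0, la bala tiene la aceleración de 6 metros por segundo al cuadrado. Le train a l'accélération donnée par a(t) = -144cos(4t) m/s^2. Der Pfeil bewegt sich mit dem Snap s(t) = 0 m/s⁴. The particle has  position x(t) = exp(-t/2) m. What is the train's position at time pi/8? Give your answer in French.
Pour résoudre ceci, nous devons prendre 2 intégrales de notre équation de l'accélération a(t) = -144·cos(4·t). La primitive de l'accélération, avec v(0) = 0, donne la vitesse: v(t) = -36·sin(4·t). En prenant ∫v(t)dt et en appliquant x(0) = 9, nous trouvons x(t) = 9·cos(4·t). En utilisant x(t) = 9·cos(4·t) et en substituant t = pi/8, nous trouvons x = 0.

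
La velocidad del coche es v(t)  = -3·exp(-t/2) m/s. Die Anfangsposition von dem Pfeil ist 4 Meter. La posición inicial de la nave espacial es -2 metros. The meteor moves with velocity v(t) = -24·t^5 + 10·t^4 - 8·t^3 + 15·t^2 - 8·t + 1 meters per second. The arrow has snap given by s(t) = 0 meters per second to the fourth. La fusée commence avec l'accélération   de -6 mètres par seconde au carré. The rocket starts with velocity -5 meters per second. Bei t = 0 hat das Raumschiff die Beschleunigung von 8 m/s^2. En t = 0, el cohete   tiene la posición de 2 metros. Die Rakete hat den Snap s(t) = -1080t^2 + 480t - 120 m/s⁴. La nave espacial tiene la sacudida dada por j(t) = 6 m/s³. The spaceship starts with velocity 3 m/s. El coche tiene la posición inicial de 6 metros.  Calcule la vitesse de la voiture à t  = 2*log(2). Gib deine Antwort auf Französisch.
Nous avons la vitesse v(t) = -3·exp(-t/2). En substituant t = 2*log(2): v(2*log(2)) = -3/2.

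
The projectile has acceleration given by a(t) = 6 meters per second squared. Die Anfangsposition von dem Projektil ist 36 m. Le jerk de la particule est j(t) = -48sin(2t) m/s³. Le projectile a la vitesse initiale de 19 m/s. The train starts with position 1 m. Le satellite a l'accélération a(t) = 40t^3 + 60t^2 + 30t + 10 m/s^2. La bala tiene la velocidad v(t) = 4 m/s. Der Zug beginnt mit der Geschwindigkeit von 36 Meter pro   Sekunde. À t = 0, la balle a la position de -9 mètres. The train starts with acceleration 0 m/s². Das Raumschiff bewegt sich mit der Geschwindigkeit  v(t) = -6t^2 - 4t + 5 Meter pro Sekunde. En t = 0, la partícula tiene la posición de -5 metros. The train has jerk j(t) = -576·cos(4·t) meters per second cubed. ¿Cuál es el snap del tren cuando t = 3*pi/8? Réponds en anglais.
To solve this, we need to take 1 derivative of our jerk equation j(t) = -576·cos(4·t). The derivative of jerk gives snap: s(t) = 2304·sin(4·t). From the given snap equation s(t) = 2304·sin(4·t), we substitute t = 3*pi/8 to get s = -2304.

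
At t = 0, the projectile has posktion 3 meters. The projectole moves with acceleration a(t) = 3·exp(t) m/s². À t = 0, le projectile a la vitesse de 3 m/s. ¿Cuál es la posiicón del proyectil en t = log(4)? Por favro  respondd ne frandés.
Nous devons intégrer notre équation de l'accélération a(t) = 3·exp(t) 2 fois. En prenant ∫a(t)dt et en appliquant v(0) = 3, nous trouvons v(t) = 3·exp(t). L'intégrale de la vitesse, avec x(0) = 3, donne la position: x(t) = 3·exp(t). En utilisant x(t) = 3·exp(t) et en substituant t = log(4), nous trouvons x = 12.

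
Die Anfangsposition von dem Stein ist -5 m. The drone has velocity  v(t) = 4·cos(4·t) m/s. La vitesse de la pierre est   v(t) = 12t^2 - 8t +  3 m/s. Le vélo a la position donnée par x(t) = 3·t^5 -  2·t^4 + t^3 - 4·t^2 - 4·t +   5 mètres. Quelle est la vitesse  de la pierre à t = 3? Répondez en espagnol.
Tenemos la velocidad v(t) = 12·t^2 - 8·t + 3. Sustituyendo t = 3: v(3) = 87.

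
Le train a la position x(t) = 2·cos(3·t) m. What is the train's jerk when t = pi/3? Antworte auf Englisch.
We must differentiate our position equation x(t) = 2·cos(3·t) 3 times. The derivative of position gives velocity: v(t) = -6·sin(3·t). The derivative of velocity gives acceleration: a(t) = -18·cos(3·t). The derivative of acceleration gives jerk: j(t) = 54·sin(3·t). Using j(t) = 54·sin(3·t) and substituting t = pi/3, we find j = 0.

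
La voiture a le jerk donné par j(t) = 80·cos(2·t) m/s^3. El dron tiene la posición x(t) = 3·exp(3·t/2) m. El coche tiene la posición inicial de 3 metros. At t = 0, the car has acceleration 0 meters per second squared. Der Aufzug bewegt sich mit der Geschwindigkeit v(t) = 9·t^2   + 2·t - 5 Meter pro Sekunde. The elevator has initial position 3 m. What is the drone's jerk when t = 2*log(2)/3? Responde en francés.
Nous devons dériver notre équation de la position x(t) = 3·exp(3·t/2) 3 fois. En prenant d/dt de x(t), nous trouvons v(t) = 9·exp(3·t/2)/2. En prenant d/dt de v(t), nous trouvons a(t) = 27·exp(3·t/2)/4. En dérivant l'accélération, nous obtenons le jerk: j(t) = 81·exp(3·t/2)/8. De l'équation du jerk j(t) = 81·exp(3·t/2)/8, nous substituons t = 2*log(2)/3 pour obtenir j = 81/4.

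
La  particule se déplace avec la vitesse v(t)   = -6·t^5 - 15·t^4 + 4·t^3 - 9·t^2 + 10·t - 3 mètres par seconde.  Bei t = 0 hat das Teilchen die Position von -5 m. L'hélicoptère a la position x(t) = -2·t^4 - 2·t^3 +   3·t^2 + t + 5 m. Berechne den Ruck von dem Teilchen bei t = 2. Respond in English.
Starting from velocity v(t) = -6·t^5 - 15·t^4 + 4·t^3 - 9·t^2 + 10·t - 3, we take 2 derivatives. Taking d/dt of v(t), we find a(t) = -30·t^4 - 60·t^3 + 12·t^2 - 18·t + 10. Differentiating acceleration, we get jerk: j(t) = -120·t^3 - 180·t^2 + 24·t - 18. We have jerk j(t) = -120·t^3 - 180·t^2 + 24·t - 18. Substituting t = 2: j(2) = -1650.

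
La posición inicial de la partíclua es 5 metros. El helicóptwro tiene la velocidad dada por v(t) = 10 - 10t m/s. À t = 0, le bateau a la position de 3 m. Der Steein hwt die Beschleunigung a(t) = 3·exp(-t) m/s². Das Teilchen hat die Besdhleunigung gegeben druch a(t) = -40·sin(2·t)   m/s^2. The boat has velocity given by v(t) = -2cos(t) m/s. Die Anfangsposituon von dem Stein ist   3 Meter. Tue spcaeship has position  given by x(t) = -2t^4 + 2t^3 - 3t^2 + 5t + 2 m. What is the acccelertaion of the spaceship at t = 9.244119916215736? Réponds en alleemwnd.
Um dies zu lösen, müssen wir 2 Ableitungen unserer Gleichung für die Position x(t) = -2·t^4 + 2·t^3 - 3·t^2 + 5·t + 2 nehmen. Durch Ableiten von der Position erhalten wir die Geschwindigkeit: v(t) = -8·t^3 + 6·t^2 - 6·t + 5. Durch Ableiten von der Geschwindigkeit erhalten wir die Beschleunigung: a(t) = -24·t^2 + 12·t - 6. Aus der Gleichung für die Beschleunigung a(t) = -24·t^2 + 12·t - 6, setzen wir t = 9.244119916215736 ein und erhalten a = -1945.96063361445.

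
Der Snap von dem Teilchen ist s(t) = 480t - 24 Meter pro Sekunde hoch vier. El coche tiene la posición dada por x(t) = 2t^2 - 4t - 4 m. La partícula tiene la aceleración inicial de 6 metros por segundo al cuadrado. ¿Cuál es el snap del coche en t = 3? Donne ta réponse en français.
Nous devons dériver notre équation de la position x(t) = 2·t^2 - 4·t - 4 4 fois. En dérivant la position, nous obtenons la vitesse: v(t) = 4·t - 4. En dérivant la vitesse, nous obtenons l'accélération: a(t) = 4. La dérivée de l'accélération donne le jerk: j(t) = 0. En prenant d/dt de j(t), nous trouvons s(t) = 0. Nous avons le snap s(t) = 0. En substituant t = 3: s(3) = 0.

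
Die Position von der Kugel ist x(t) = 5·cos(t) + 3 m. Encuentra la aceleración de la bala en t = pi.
Para resolver esto, necesitamos tomar 2 derivadas de nuestra ecuación de la posición x(t) = 5·cos(t) + 3. La derivada de la posición da la velocidad: v(t) = -5·sin(t). Derivando la velocidad, obtenemos la aceleración: a(t) = -5·cos(t). De la ecuación de la aceleración a(t) = -5·cos(t), sustituimos t = pi para obtener a = 5.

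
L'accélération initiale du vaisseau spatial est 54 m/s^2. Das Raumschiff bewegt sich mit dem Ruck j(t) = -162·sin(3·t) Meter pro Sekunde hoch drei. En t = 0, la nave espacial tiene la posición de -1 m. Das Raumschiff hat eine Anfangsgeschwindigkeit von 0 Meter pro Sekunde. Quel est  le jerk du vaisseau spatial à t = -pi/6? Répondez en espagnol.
Tenemos la sacudida j(t) = -162·sin(3·t). Sustituyendo t = -pi/6: j(-pi/6) = 162.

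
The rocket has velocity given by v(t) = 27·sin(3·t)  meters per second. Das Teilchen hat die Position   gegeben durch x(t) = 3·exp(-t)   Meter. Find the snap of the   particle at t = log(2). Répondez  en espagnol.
Para resolver esto, necesitamos tomar 4 derivadas de nuestra ecuación de la posición x(t) = 3·exp(-t). La derivada de la posición da la velocidad: v(t) = -3·exp(-t). Derivando la velocidad, obtenemos la aceleración: a(t) = 3·exp(-t). Derivando la aceleración, obtenemos la sacudida: j(t) = -3·exp(-t). La derivada de la sacudida da el snap: s(t) = 3·exp(-t). Usando s(t) = 3·exp(-t) y sustituyendo t = log(2), encontramos s = 3/2.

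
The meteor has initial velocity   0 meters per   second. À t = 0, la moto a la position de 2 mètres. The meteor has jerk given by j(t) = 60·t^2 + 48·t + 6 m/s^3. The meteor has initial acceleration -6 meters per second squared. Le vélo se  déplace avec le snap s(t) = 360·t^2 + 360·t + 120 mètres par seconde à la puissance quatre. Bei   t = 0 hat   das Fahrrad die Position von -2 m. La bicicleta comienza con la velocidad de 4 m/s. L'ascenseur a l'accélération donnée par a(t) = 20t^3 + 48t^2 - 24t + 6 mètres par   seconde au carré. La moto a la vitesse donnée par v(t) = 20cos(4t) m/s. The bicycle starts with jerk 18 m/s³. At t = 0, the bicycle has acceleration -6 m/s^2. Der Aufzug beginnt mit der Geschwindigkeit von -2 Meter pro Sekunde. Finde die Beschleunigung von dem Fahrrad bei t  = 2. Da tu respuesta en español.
Para resolver esto, necesitamos tomar 2 antiderivadas de nuestra ecuación del snap s(t) = 360·t^2 + 360·t + 120. La integral del snap es la sacudida. Usando j(0) = 18, obtenemos j(t) = 120·t^3 + 180·t^2 + 120·t + 18. Integrando la sacudida y usando la condición inicial a(0) = -6, obtenemos a(t) = 30·t^4 + 60·t^3 + 60·t^2 + 18·t - 6. Usando a(t) = 30·t^4 + 60·t^3 + 60·t^2 + 18·t - 6 y sustituyendo t = 2, encontramos a = 1230.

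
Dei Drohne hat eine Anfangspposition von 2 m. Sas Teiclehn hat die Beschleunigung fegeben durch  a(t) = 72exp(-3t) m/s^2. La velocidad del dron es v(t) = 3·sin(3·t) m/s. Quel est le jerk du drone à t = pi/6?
Pour résoudre ceci, nous devons prendre 2 dérivées de notre équation de la vitesse v(t) = 3·sin(3·t). En prenant d/dt de v(t), nous trouvons a(t) = 9·cos(3·t). En dérivant l'accélération, nous obtenons le jerk: j(t) = -27·sin(3·t). Nous avons le jerk j(t) = -27·sin(3·t). En substituant t = pi/6: j(pi/6) = -27.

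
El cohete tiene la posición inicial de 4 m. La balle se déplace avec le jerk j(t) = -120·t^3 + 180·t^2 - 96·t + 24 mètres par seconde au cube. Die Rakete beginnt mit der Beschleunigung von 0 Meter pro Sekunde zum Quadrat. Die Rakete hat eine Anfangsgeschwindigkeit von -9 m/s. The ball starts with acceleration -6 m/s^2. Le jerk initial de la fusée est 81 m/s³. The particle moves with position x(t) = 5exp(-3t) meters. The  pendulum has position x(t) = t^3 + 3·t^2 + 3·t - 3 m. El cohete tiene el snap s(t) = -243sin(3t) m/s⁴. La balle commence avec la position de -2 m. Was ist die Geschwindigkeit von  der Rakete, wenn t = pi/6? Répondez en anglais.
To solve this, we need to take 3 integrals of our snap equation s(t) = -243·sin(3·t). The antiderivative of snap, with j(0) = 81, gives jerk: j(t) = 81·cos(3·t). Finding the antiderivative of j(t) and using a(0) = 0: a(t) = 27·sin(3·t). The integral of acceleration, with v(0) = -9, gives velocity: v(t) = -9·cos(3·t). From the given velocity equation v(t) = -9·cos(3·t), we substitute t = pi/6 to get v = 0.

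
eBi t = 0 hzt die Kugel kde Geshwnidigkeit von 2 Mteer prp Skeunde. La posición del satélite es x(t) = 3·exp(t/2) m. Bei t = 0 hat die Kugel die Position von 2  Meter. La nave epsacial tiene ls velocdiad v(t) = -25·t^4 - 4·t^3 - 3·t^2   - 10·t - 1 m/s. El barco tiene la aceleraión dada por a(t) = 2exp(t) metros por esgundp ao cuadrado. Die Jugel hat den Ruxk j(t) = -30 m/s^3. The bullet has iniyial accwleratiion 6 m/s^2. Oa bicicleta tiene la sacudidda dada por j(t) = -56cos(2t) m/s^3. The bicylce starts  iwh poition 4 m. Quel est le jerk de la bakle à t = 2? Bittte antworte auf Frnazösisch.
De l'équation du jerk j(t) = -30, nous substituons t = 2 pour obtenir j = -30.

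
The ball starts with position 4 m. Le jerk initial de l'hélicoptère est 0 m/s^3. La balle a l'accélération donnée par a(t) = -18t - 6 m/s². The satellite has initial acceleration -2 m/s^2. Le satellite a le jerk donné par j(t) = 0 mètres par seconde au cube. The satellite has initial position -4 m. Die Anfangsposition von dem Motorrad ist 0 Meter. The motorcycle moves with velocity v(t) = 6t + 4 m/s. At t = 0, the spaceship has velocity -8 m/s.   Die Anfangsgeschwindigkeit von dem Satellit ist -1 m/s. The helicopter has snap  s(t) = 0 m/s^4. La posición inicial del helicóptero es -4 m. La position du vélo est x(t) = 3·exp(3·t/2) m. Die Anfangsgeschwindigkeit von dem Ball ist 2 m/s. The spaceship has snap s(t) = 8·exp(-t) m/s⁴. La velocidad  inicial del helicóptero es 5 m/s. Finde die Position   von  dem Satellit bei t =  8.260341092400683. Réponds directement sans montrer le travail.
Die Antwort ist -80.4935760552040.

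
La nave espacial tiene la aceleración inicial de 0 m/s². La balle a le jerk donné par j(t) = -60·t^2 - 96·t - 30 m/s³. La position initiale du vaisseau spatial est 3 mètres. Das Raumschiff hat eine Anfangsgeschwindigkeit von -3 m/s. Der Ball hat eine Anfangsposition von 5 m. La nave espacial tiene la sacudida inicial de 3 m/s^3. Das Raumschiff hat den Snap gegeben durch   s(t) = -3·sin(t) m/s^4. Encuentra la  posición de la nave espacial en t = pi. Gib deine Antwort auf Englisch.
To find the answer, we compute 4 antiderivatives of s(t) = -3·sin(t). The integral of snap is jerk. Using j(0) = 3, we get j(t) = 3·cos(t). Taking ∫j(t)dt and applying a(0) = 0, we find a(t) = 3·sin(t). The antiderivative of acceleration is velocity. Using v(0) = -3, we get v(t) = -3·cos(t). The integral of velocity is position. Using x(0) = 3, we get x(t) = 3 - 3·sin(t). Using x(t) = 3 - 3·sin(t) and substituting t = pi, we find x = 3.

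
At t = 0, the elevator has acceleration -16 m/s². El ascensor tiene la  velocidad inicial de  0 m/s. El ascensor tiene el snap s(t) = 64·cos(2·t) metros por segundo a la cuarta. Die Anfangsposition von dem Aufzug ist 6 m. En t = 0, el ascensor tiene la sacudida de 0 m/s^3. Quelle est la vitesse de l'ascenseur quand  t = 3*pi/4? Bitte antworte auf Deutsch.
Wir müssen die Stammfunktion unserer Gleichung für den Snap s(t) = 64·cos(2·t) 3-mal finden. Die Stammfunktion von dem Snap ist der Ruck. Mit j(0) = 0 erhalten wir j(t) = 32·sin(2·t). Durch Integration von dem Ruck und Verwendung der Anfangsbedingung a(0) = -16, erhalten wir a(t) = -16·cos(2·t). Die Stammfunktion von der Beschleunigung, mit v(0) = 0, ergibt die Geschwindigkeit: v(t) = -8·sin(2·t). Mit v(t) = -8·sin(2·t) und Einsetzen von t = 3*pi/4, finden wir v = 8.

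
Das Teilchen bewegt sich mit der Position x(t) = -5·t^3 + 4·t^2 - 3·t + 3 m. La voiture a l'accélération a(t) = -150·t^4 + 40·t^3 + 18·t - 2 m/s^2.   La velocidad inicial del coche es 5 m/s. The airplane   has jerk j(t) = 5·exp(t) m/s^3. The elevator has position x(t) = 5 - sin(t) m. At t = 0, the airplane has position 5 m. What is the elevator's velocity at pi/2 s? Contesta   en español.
Partiendo de la posición x(t) = 5 - sin(t), tomamos 1 derivada. La derivada de la posición da la velocidad: v(t) = -cos(t). De la ecuación de la velocidad v(t) = -cos(t), sustituimos t = pi/2 para obtener v = 0.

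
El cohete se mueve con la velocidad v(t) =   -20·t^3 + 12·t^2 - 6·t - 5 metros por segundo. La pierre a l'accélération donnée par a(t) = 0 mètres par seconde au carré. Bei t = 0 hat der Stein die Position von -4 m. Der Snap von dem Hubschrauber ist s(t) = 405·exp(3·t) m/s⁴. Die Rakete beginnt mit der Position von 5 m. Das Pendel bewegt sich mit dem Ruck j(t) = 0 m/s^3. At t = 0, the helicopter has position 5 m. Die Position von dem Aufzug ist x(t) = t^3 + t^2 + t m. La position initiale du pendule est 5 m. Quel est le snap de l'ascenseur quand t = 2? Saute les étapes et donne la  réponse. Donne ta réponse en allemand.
Die Antwort ist 0.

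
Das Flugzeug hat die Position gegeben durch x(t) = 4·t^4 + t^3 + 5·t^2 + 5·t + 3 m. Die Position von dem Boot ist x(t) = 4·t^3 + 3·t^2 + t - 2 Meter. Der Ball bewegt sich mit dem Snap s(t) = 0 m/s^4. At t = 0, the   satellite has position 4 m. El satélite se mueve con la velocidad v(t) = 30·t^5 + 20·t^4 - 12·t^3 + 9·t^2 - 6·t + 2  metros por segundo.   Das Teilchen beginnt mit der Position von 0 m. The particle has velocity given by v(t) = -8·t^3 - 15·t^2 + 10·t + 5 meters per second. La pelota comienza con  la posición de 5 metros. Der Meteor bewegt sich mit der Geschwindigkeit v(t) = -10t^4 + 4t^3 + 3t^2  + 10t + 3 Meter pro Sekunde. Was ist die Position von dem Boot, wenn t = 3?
Aus der Gleichung für die Position x(t) = 4·t^3 + 3·t^2 + t - 2, setzen wir t = 3 ein und erhalten x = 136.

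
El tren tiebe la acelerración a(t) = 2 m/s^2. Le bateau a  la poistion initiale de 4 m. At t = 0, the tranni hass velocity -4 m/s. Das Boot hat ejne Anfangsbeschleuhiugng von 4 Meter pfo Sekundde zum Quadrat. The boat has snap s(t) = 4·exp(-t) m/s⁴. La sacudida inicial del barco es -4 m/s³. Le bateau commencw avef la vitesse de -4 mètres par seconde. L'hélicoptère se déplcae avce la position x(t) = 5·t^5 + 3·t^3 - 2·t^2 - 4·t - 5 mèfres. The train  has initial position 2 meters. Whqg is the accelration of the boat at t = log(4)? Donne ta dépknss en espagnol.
Partiendo del snap s(t) = 4·exp(-t), tomamos 2 integrales. La integral del snap es la sacudida. Usando j(0) = -4, obtenemos j(t) = -4·exp(-t). La antiderivada de la sacudida es la aceleración. Usando a(0) = 4, obtenemos a(t) = 4·exp(-t). Tenemos la aceleración a(t) = 4·exp(-t). Sustituyendo t = log(4): a(log(4)) = 1.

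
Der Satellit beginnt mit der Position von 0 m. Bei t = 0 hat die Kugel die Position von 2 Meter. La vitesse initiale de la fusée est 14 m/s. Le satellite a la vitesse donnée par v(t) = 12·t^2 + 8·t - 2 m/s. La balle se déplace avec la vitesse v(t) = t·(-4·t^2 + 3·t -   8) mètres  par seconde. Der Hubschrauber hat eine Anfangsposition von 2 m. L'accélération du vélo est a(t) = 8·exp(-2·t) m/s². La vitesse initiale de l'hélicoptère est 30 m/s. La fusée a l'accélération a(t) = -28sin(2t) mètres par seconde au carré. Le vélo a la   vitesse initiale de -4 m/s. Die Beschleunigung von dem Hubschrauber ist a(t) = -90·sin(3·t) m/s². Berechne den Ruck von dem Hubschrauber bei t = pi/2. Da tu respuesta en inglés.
To solve this, we need to take 1 derivative of our acceleration equation a(t) = -90·sin(3·t). The derivative of acceleration gives jerk: j(t) = -270·cos(3·t). From the given jerk equation j(t) = -270·cos(3·t), we substitute t = pi/2 to get j = 0.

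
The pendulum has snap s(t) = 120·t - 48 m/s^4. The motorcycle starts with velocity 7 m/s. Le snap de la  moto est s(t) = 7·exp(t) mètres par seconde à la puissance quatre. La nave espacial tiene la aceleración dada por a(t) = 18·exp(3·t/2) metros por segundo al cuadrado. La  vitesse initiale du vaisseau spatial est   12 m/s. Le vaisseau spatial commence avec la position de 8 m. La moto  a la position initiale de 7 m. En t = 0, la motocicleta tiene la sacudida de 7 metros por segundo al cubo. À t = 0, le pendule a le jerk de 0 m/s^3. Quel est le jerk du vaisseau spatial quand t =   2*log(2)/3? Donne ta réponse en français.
Nous devons dériver notre équation de l'accélération a(t) = 18·exp(3·t/2) 1 fois. En prenant d/dt de a(t), nous trouvons j(t) = 27·exp(3·t/2). En utilisant j(t) = 27·exp(3·t/2) et en substituant t = 2*log(2)/3, nous trouvons j = 54.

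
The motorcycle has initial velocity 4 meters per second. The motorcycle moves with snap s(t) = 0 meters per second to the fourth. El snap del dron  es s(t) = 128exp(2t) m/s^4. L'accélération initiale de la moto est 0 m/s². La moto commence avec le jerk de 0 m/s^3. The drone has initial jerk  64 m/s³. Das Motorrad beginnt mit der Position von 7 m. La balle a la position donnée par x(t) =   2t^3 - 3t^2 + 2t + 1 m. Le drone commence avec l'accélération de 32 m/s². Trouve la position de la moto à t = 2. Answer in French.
Nous devons trouver la primitive de notre équation du snap s(t) = 0 4 fois. La primitive du snap, avec j(0) = 0, donne le jerk: j(t) = 0. La primitive du jerk, avec a(0) = 0, donne l'accélération: a(t) = 0. La primitive de l'accélération, avec v(0) = 4, donne la vitesse: v(t) = 4. L'intégrale de la vitesse est la position. En utilisant x(0) = 7, nous obtenons x(t) = 4·t + 7. Nous avons la position x(t) = 4·t + 7. En substituant t = 2: x(2) = 15.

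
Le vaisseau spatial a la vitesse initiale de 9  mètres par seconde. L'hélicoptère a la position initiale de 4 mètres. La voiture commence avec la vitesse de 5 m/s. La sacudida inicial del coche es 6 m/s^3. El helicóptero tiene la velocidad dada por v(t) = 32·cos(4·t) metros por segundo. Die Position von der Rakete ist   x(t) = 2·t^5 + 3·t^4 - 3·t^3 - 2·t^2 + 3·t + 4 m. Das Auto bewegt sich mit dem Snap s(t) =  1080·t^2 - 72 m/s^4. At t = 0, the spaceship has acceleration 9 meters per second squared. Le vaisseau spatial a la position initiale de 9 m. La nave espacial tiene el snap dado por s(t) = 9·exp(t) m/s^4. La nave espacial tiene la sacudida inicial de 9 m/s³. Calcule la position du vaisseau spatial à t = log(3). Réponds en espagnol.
Para resolver esto, necesitamos tomar 4 antiderivadas de nuestra ecuación del snap s(t) = 9·exp(t). La integral del snap, con j(0) = 9, da la sacudida: j(t) = 9·exp(t). Integrando la sacudida y usando la condición inicial a(0) = 9, obtenemos a(t) = 9·exp(t). Integrando la aceleración y usando la condición inicial v(0) = 9, obtenemos v(t) = 9·exp(t). Integrando la velocidad y usando la condición inicial x(0) = 9, obtenemos x(t) = 9·exp(t). De la ecuación de la posición x(t) = 9·exp(t), sustituimos t = log(3) para obtener x = 27.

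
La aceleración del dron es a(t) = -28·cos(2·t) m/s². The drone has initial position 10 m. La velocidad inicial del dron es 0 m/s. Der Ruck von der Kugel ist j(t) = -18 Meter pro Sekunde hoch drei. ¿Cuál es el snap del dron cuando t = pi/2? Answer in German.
Um dies zu lösen, müssen wir 2 Ableitungen unserer Gleichung für die Beschleunigung a(t) = -28·cos(2·t) nehmen. Die Ableitung von der Beschleunigung ergibt den Ruck: j(t) = 56·sin(2·t). Die Ableitung von dem Ruck ergibt den Snap: s(t) = 112·cos(2·t). Wir haben den Snap s(t) = 112·cos(2·t). Durch Einsetzen von t = pi/2: s(pi/2) = -112.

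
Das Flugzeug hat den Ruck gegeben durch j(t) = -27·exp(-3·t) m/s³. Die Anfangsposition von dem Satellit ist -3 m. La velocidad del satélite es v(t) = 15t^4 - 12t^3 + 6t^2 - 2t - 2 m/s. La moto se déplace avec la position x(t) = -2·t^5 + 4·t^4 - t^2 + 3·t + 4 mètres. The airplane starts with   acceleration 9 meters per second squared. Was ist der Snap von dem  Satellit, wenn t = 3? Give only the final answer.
s(3) = 1008.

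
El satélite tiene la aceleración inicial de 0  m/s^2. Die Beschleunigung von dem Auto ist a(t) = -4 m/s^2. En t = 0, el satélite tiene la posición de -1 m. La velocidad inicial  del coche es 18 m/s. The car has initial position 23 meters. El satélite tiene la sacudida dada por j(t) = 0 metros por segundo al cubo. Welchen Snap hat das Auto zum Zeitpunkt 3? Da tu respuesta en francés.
Nous devons dériver notre équation de l'accélération a(t) = -4 2 fois. En prenant d/dt de a(t), nous trouvons j(t) = 0. En dérivant le jerk, nous obtenons le snap: s(t) = 0. De l'équation du snap s(t) = 0, nous substituons t = 3 pour obtenir s = 0.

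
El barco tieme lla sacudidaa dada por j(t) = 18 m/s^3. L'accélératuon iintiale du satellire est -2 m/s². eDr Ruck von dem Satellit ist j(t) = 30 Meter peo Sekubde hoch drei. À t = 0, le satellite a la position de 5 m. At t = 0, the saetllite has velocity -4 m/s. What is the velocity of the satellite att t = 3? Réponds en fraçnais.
En partant du jerk j(t) = 30, nous prenons 2 primitives. En prenant ∫j(t)dt et en appliquant a(0) = -2, nous trouvons a(t) = 30·t - 2. En intégrant l'accélération et en utilisant la condition initiale v(0) = -4, nous obtenons v(t) = 15·t^2 - 2·t - 4. De l'équation de la vitesse v(t) = 15·t^2 - 2·t - 4, nous substituons t = 3 pour obtenir v = 125.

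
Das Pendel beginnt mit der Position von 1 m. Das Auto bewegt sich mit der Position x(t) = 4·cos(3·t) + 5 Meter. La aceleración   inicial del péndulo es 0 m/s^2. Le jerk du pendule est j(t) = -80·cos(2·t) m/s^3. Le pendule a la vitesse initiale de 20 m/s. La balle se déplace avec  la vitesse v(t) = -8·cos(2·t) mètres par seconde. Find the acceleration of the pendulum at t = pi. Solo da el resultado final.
a(pi) = 0.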